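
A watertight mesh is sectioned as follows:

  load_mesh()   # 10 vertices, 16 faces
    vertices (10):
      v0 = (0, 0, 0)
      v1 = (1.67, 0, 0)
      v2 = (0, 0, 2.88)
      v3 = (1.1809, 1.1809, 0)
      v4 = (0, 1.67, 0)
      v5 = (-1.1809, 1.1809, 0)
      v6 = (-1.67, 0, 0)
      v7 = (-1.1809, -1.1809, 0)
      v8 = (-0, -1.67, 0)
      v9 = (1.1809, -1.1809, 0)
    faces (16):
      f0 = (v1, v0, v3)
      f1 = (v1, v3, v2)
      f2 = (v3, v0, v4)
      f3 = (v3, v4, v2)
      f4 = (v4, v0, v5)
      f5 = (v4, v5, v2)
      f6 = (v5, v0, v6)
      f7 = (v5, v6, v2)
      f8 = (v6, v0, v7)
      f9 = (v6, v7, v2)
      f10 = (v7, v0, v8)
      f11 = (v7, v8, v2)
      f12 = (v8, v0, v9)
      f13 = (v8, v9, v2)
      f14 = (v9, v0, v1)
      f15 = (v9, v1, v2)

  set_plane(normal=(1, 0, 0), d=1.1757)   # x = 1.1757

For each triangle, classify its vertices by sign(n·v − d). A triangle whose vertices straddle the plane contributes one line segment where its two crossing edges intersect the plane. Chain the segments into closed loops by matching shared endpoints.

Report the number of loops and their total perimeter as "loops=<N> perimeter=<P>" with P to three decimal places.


Straddling triangles (8 of 16):
  (v1,v0,v3) [+-+] → (1.1757, 0, 0)–(1.1757, 1.1757, 0)  len=1.1757
  (v1,v3,v2) [++-] → (1.1757, 1.1757, 0.0126819)–(1.1757, 0, 0.852446)  len=1.4448
  (v3,v0,v4) [+--] → (1.1757, 1.1757, 0)–(1.1757, 1.18305, 0)  len=0.0074
  (v3,v4,v2) [+--] → (1.1757, 1.18305, 0)–(1.1757, 1.1757, 0.0126819)  len=0.0147
  (v8,v0,v9) [--+] → (1.1757, -1.1757, 0)–(1.1757, -1.18305, 0)  len=0.0074
  (v8,v9,v2) [-+-] → (1.1757, -1.18305, 0)–(1.1757, -1.1757, 0.0126819)  len=0.0147
  (v9,v0,v1) [+-+] → (1.1757, -1.1757, 0)–(1.1757, 0, 0)  len=1.1757
  (v9,v1,v2) [++-] → (1.1757, 0, 0.852446)–(1.1757, -1.1757, 0.0126819)  len=1.4448

Chained into 1 loop(s):
  loop 1: 8 segments, perimeter = 5.2850
Total perimeter = 5.285

loops=1 perimeter=5.285


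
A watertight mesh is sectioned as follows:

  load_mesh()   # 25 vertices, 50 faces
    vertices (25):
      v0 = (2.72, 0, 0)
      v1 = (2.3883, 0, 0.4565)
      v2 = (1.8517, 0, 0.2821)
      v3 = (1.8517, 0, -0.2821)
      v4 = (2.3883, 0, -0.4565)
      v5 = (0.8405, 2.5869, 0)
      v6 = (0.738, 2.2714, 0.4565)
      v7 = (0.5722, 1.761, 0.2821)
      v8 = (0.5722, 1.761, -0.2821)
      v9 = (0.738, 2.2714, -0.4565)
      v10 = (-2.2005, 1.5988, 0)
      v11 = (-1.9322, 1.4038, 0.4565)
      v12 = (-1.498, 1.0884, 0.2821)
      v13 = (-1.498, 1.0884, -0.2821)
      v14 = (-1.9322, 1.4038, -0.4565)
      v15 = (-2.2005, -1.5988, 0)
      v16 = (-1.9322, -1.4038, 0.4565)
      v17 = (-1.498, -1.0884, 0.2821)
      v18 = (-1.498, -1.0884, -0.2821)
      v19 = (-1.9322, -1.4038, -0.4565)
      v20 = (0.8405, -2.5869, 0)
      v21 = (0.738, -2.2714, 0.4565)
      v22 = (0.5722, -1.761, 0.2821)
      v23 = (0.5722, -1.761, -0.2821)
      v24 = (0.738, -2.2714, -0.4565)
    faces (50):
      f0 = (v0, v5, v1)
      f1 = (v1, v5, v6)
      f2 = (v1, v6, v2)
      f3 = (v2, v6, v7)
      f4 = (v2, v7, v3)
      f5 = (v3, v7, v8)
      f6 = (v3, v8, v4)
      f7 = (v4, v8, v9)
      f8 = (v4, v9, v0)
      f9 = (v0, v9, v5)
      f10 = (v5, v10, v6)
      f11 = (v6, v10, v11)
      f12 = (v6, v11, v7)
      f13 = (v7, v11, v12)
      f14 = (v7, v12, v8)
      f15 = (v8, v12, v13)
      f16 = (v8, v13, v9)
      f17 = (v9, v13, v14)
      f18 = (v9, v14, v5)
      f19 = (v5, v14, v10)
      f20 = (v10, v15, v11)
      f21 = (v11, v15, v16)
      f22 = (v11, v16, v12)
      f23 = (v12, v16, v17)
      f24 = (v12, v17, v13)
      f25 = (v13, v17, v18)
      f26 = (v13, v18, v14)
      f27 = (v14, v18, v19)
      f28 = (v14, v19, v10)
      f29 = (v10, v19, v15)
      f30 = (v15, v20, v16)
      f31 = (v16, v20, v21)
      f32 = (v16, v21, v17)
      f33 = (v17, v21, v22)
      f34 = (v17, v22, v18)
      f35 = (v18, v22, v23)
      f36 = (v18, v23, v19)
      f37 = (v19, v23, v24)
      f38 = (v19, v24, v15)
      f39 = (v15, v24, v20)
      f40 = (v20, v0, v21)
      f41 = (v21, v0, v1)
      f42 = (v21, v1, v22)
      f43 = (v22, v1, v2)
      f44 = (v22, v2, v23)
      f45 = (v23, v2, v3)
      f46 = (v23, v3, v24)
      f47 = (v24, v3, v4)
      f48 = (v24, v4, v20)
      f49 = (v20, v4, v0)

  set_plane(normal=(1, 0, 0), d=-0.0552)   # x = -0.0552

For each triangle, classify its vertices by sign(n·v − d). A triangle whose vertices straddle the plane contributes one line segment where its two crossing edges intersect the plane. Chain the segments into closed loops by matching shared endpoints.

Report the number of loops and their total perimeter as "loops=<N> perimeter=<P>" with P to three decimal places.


Straddling triangles (20 of 50):
  (v5,v10,v6) [+-+] → (-0.0552, 2.29586, 0)–(-0.0552, 2.08984, 0.333275)  len=0.3918
  (v6,v10,v11) [+--] → (-0.0552, 2.08984, 0.333275)–(-0.0552, 2.01367, 0.4565)  len=0.1449
  (v6,v11,v7) [+-+] → (-0.0552, 2.01367, 0.4565)–(-0.0552, 1.67151, 0.325791)  len=0.3663
  (v7,v11,v12) [+--] → (-0.0552, 1.67151, 0.325791)–(-0.0552, 1.55716, 0.2821)  len=0.1224
  (v7,v12,v8) [+-+] → (-0.0552, 1.55716, 0.2821)–(-0.0552, 1.55716, -0.111112)  len=0.3932
  (v8,v12,v13) [+--] → (-0.0552, 1.55716, -0.111112)–(-0.0552, 1.55716, -0.2821)  len=0.1710
  (v8,v13,v9) [+-+] → (-0.0552, 1.55716, -0.2821)–(-0.0552, 1.85174, -0.394633)  len=0.3153
  (v9,v13,v14) [+--] → (-0.0552, 1.85174, -0.394633)–(-0.0552, 2.01367, -0.4565)  len=0.1733
  (v9,v14,v5) [+-+] → (-0.0552, 2.01367, -0.4565)–(-0.0552, 2.20471, -0.147469)  len=0.3633
  (v5,v14,v10) [+--] → (-0.0552, 2.20471, -0.147469)–(-0.0552, 2.29586, 0)  len=0.1734
  (v15,v20,v16) [-+-] → (-0.0552, -2.29586, 0)–(-0.0552, -2.20471, 0.147469)  len=0.1734
  (v16,v20,v21) [-++] → (-0.0552, -2.20471, 0.147469)–(-0.0552, -2.01367, 0.4565)  len=0.3633
  (v16,v21,v17) [-+-] → (-0.0552, -2.01367, 0.4565)–(-0.0552, -1.85174, 0.394633)  len=0.1733
  (v17,v21,v22) [-++] → (-0.0552, -1.85174, 0.394633)–(-0.0552, -1.55716, 0.2821)  len=0.3153
  (v17,v22,v18) [-+-] → (-0.0552, -1.55716, 0.2821)–(-0.0552, -1.55716, 0.111112)  len=0.1710
  (v18,v22,v23) [-++] → (-0.0552, -1.55716, 0.111112)–(-0.0552, -1.55716, -0.2821)  len=0.3932
  (v18,v23,v19) [-+-] → (-0.0552, -1.55716, -0.2821)–(-0.0552, -1.67151, -0.325791)  len=0.1224
  (v19,v23,v24) [-++] → (-0.0552, -1.67151, -0.325791)–(-0.0552, -2.01367, -0.4565)  len=0.3663
  (v19,v24,v15) [-+-] → (-0.0552, -2.01367, -0.4565)–(-0.0552, -2.08984, -0.333275)  len=0.1449
  (v15,v24,v20) [-++] → (-0.0552, -2.08984, -0.333275)–(-0.0552, -2.29586, 0)  len=0.3918

Chained into 2 loop(s):
  loop 1: 10 segments, perimeter = 2.6149
  loop 2: 10 segments, perimeter = 2.6149
Total perimeter = 5.230

loops=2 perimeter=5.230


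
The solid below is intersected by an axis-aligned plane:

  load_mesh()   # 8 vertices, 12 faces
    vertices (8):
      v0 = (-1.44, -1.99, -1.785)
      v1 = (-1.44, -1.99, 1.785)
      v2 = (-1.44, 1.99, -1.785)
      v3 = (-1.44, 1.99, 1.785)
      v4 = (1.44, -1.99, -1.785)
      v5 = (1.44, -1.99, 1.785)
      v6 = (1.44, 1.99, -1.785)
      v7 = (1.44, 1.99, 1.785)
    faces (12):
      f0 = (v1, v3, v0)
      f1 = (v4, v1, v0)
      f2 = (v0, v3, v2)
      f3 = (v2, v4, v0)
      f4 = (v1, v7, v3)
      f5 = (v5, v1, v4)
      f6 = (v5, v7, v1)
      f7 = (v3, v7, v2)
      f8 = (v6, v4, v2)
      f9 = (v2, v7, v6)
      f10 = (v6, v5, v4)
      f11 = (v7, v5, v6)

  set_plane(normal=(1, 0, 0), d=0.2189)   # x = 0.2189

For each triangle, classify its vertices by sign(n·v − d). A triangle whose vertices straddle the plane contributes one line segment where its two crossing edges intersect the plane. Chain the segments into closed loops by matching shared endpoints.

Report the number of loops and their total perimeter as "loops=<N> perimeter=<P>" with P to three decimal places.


loops=1 perimeter=15.100

Straddling triangles (8 of 12):
  (v4,v1,v0) [+--] → (0.2189, -1.99, -0.271345)–(0.2189, -1.99, -1.785)  len=1.5137
  (v2,v4,v0) [-+-] → (0.2189, -0.302508, -1.785)–(0.2189, -1.99, -1.785)  len=1.6875
  (v1,v7,v3) [-+-] → (0.2189, 0.302508, 1.785)–(0.2189, 1.99, 1.785)  len=1.6875
  (v5,v1,v4) [+-+] → (0.2189, -1.99, 1.785)–(0.2189, -1.99, -0.271345)  len=2.0563
  (v5,v7,v1) [++-] → (0.2189, 0.302508, 1.785)–(0.2189, -1.99, 1.785)  len=2.2925
  (v3,v7,v2) [-+-] → (0.2189, 1.99, 1.785)–(0.2189, 1.99, 0.271345)  len=1.5137
  (v6,v4,v2) [++-] → (0.2189, -0.302508, -1.785)–(0.2189, 1.99, -1.785)  len=2.2925
  (v2,v7,v6) [-++] → (0.2189, 1.99, 0.271345)–(0.2189, 1.99, -1.785)  len=2.0563

Chained into 1 loop(s):
  loop 1: 8 segments, perimeter = 15.1000
Total perimeter = 15.100


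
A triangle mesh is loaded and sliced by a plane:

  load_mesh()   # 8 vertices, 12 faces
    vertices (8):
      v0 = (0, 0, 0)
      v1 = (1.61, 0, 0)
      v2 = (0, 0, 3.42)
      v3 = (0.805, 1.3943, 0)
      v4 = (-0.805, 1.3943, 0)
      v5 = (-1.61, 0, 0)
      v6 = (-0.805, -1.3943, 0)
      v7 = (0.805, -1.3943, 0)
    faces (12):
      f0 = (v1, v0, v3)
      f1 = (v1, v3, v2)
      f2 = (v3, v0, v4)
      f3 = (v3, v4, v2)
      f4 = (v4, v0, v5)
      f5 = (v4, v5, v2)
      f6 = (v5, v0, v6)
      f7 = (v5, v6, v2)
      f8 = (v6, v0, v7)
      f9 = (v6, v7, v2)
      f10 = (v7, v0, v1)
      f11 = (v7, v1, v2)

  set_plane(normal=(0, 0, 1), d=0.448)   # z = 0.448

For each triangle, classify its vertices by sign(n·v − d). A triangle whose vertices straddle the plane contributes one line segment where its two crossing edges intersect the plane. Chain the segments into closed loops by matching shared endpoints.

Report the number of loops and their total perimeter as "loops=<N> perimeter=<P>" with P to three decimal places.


Straddling triangles (6 of 12):
  (v1,v3,v2) [--+] → (0.69955, 1.21165, 0.448)–(1.3991, 0, 0.448)  len=1.3991
  (v3,v4,v2) [--+] → (-0.69955, 1.21165, 0.448)–(0.69955, 1.21165, 0.448)  len=1.3991
  (v4,v5,v2) [--+] → (-1.3991, 0, 0.448)–(-0.69955, 1.21165, 0.448)  len=1.3991
  (v5,v6,v2) [--+] → (-0.69955, -1.21165, 0.448)–(-1.3991, 0, 0.448)  len=1.3991
  (v6,v7,v2) [--+] → (0.69955, -1.21165, 0.448)–(-0.69955, -1.21165, 0.448)  len=1.3991
  (v7,v1,v2) [--+] → (1.3991, 0, 0.448)–(0.69955, -1.21165, 0.448)  len=1.3991

Chained into 1 loop(s):
  loop 1: 6 segments, perimeter = 8.3946
Total perimeter = 8.395

loops=1 perimeter=8.395


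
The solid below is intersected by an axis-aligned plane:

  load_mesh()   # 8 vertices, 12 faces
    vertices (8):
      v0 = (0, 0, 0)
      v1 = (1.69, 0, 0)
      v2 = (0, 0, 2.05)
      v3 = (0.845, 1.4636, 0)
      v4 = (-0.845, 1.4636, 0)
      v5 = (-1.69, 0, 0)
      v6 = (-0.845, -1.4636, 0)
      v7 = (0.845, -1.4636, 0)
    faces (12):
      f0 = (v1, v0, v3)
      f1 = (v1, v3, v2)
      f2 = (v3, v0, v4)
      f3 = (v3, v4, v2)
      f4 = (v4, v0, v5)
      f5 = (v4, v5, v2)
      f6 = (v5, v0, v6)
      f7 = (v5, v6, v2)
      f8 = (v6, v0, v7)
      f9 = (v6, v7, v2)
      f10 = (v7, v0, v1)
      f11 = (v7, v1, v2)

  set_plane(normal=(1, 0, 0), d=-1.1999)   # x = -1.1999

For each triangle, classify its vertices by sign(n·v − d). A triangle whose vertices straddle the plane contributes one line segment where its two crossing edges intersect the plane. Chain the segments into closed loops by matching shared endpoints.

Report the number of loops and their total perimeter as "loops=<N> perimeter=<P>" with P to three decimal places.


Straddling triangles (4 of 12):
  (v4,v0,v5) [++-] → (-1.1999, 0, 0)–(-1.1999, 0.848888, 0)  len=0.8489
  (v4,v5,v2) [+-+] → (-1.1999, 0.848888, 0)–(-1.1999, 0, 0.5945)  len=1.0364
  (v5,v0,v6) [-++] → (-1.1999, 0, 0)–(-1.1999, -0.848888, 0)  len=0.8489
  (v5,v6,v2) [-++] → (-1.1999, -0.848888, 0)–(-1.1999, 0, 0.5945)  len=1.0364

Chained into 1 loop(s):
  loop 1: 4 segments, perimeter = 3.7705
Total perimeter = 3.770

loops=1 perimeter=3.770


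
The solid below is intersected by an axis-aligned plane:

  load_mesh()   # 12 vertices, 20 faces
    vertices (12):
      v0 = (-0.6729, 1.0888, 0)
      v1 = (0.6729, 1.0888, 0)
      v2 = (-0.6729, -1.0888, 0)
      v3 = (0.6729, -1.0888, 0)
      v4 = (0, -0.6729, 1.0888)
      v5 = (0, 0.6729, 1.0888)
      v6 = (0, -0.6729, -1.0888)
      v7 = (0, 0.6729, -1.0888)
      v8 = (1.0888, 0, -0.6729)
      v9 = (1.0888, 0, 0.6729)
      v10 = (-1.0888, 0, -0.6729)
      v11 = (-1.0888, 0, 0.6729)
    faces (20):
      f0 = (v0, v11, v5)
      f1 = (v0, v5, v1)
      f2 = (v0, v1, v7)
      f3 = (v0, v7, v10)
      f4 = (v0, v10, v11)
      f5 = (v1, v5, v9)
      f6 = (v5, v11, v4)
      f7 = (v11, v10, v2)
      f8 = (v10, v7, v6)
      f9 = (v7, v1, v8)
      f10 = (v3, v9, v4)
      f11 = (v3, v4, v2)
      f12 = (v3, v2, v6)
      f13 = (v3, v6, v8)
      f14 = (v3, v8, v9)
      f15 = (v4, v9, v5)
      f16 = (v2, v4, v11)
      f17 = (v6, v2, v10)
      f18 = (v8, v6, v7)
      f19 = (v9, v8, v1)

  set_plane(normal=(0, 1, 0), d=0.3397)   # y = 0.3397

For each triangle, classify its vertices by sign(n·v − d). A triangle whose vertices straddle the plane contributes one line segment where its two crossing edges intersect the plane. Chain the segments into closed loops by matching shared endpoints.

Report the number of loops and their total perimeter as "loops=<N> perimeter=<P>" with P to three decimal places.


loops=1 perimeter=6.536

Straddling triangles (10 of 20):
  (v0,v11,v5) [+-+] → (-0.959041, 0.3397, 0.462959)–(-0.539141, 0.3397, 0.882859)  len=0.5938
  (v0,v7,v10) [++-] → (-0.539141, 0.3397, -0.882859)–(-0.959041, 0.3397, -0.462959)  len=0.5938
  (v0,v10,v11) [+--] → (-0.959041, 0.3397, -0.462959)–(-0.959041, 0.3397, 0.462959)  len=0.9259
  (v1,v5,v9) [++-] → (0.539141, 0.3397, 0.882859)–(0.959041, 0.3397, 0.462959)  len=0.5938
  (v5,v11,v4) [+--] → (-0.539141, 0.3397, 0.882859)–(0, 0.3397, 1.0888)  len=0.5771
  (v10,v7,v6) [-+-] → (-0.539141, 0.3397, -0.882859)–(0, 0.3397, -1.0888)  len=0.5771
  (v7,v1,v8) [++-] → (0.959041, 0.3397, -0.462959)–(0.539141, 0.3397, -0.882859)  len=0.5938
  (v4,v9,v5) [--+] → (0.539141, 0.3397, 0.882859)–(0, 0.3397, 1.0888)  len=0.5771
  (v8,v6,v7) [--+] → (0, 0.3397, -1.0888)–(0.539141, 0.3397, -0.882859)  len=0.5771
  (v9,v8,v1) [--+] → (0.959041, 0.3397, -0.462959)–(0.959041, 0.3397, 0.462959)  len=0.9259

Chained into 1 loop(s):
  loop 1: 10 segments, perimeter = 6.5357
Total perimeter = 6.536


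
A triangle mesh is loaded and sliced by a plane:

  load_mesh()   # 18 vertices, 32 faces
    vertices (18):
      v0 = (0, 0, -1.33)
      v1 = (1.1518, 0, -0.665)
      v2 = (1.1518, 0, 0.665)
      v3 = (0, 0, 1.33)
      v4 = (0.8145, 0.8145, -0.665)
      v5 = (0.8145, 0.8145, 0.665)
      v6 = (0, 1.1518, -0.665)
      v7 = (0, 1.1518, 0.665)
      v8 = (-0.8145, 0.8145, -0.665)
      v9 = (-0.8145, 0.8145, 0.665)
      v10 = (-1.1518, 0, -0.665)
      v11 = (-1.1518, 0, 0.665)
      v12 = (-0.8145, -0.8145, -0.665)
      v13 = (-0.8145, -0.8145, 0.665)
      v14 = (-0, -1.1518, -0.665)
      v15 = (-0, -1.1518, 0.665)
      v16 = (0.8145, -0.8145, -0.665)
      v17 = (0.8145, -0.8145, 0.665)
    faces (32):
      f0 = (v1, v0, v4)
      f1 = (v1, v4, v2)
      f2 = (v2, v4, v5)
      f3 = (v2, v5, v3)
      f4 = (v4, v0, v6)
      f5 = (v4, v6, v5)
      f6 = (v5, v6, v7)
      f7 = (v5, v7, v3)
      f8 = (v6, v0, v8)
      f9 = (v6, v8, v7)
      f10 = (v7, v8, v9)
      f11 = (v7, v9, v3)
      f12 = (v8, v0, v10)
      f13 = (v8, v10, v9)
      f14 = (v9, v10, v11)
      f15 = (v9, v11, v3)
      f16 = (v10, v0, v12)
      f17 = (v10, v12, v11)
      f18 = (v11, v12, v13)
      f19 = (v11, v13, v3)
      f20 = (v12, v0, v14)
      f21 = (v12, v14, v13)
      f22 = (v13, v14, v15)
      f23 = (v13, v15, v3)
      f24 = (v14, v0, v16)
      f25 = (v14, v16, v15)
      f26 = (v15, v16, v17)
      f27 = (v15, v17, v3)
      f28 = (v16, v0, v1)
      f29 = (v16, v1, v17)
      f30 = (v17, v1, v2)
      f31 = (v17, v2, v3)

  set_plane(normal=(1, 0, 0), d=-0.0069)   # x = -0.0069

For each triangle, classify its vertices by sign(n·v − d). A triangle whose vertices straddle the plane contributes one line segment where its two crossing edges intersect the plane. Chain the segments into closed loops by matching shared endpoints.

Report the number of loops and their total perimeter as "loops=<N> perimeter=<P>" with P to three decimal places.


Straddling triangles (12 of 32):
  (v6,v0,v8) [++-] → (-0.0069, 0.0069, -1.32437)–(-0.0069, 1.14894, -0.665)  len=1.3187
  (v6,v8,v7) [+-+] → (-0.0069, 1.14894, -0.665)–(-0.0069, 1.14894, 0.653733)  len=1.3187
  (v7,v8,v9) [+--] → (-0.0069, 1.14894, 0.653733)–(-0.0069, 1.14894, 0.665)  len=0.0113
  (v7,v9,v3) [+-+] → (-0.0069, 1.14894, 0.665)–(-0.0069, 0.0069, 1.32437)  len=1.3187
  (v8,v0,v10) [-+-] → (-0.0069, 0.0069, -1.32437)–(-0.0069, 0, -1.32602)  len=0.0071
  (v9,v11,v3) [--+] → (-0.0069, 0, 1.32602)–(-0.0069, 0.0069, 1.32437)  len=0.0071
  (v10,v0,v12) [-+-] → (-0.0069, 0, -1.32602)–(-0.0069, -0.0069, -1.32437)  len=0.0071
  (v11,v13,v3) [--+] → (-0.0069, -0.0069, 1.32437)–(-0.0069, 0, 1.32602)  len=0.0071
  (v12,v0,v14) [-++] → (-0.0069, -0.0069, -1.32437)–(-0.0069, -1.14894, -0.665)  len=1.3187
  (v12,v14,v13) [-+-] → (-0.0069, -1.14894, -0.665)–(-0.0069, -1.14894, -0.653733)  len=0.0113
  (v13,v14,v15) [-++] → (-0.0069, -1.14894, -0.653733)–(-0.0069, -1.14894, 0.665)  len=1.3187
  (v13,v15,v3) [-++] → (-0.0069, -1.14894, 0.665)–(-0.0069, -0.0069, 1.32437)  len=1.3187

Chained into 1 loop(s):
  loop 1: 12 segments, perimeter = 7.9633
Total perimeter = 7.963

loops=1 perimeter=7.963


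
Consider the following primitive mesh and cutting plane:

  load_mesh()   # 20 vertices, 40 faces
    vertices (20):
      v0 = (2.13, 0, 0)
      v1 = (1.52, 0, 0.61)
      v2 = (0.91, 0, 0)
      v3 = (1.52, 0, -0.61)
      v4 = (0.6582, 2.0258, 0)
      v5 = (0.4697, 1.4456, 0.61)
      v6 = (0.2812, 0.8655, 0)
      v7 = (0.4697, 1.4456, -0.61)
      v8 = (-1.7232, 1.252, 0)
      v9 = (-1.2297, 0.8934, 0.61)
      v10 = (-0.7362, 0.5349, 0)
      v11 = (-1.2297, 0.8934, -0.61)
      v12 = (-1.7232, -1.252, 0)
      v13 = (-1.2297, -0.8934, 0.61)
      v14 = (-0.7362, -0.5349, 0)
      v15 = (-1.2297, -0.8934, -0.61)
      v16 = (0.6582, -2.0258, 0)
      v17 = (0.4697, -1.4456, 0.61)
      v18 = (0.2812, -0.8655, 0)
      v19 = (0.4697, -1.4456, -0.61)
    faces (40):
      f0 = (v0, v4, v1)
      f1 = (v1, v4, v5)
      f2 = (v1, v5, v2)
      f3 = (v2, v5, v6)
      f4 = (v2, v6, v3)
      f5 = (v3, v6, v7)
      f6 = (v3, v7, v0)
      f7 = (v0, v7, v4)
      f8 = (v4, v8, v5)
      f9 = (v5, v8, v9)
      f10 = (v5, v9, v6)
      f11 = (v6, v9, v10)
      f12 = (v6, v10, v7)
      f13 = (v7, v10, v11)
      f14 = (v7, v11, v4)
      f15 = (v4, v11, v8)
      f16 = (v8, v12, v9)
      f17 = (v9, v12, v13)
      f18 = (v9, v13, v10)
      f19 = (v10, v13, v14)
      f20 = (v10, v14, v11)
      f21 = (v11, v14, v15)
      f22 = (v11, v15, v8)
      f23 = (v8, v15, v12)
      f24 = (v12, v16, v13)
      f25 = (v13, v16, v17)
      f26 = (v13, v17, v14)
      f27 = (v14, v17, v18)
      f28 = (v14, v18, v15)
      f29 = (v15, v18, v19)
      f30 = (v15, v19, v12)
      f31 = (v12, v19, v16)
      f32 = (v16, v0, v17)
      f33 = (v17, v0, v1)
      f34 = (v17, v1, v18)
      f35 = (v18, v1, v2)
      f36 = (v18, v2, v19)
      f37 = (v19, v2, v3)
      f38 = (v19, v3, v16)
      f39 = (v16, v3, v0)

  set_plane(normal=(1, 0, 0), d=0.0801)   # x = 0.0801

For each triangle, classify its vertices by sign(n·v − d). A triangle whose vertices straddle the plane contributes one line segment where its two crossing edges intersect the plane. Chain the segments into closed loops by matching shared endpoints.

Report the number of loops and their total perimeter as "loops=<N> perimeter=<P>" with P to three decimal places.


Straddling triangles (16 of 40):
  (v4,v8,v5) [+-+] → (0.0801, 1.83796, 0)–(0.0801, 1.4112, 0.501625)  len=0.6586
  (v5,v8,v9) [+--] → (0.0801, 1.4112, 0.501625)–(0.0801, 1.319, 0.61)  len=0.1423
  (v5,v9,v6) [+-+] → (0.0801, 1.319, 0.61)–(0.0801, 0.869213, 0.0811907)  len=0.6942
  (v6,v9,v10) [+--] → (0.0801, 0.869213, 0.0811907)–(0.0801, 0.800153, 0)  len=0.1066
  (v6,v10,v7) [+-+] → (0.0801, 0.800153, 0)–(0.0801, 1.15137, -0.412922)  len=0.5421
  (v7,v10,v11) [+--] → (0.0801, 1.15137, -0.412922)–(0.0801, 1.319, -0.61)  len=0.2587
  (v7,v11,v4) [+-+] → (0.0801, 1.319, -0.61)–(0.0801, 1.67904, -0.18679)  len=0.5556
  (v4,v11,v8) [+--] → (0.0801, 1.67904, -0.18679)–(0.0801, 1.83796, 0)  len=0.2452
  (v12,v16,v13) [-+-] → (0.0801, -1.83796, 0)–(0.0801, -1.67904, 0.18679)  len=0.2452
  (v13,v16,v17) [-++] → (0.0801, -1.67904, 0.18679)–(0.0801, -1.319, 0.61)  len=0.5556
  (v13,v17,v14) [-+-] → (0.0801, -1.319, 0.61)–(0.0801, -1.15137, 0.412922)  len=0.2587
  (v14,v17,v18) [-++] → (0.0801, -1.15137, 0.412922)–(0.0801, -0.800153, 0)  len=0.5421
  (v14,v18,v15) [-+-] → (0.0801, -0.800153, 0)–(0.0801, -0.869213, -0.0811907)  len=0.1066
  (v15,v18,v19) [-++] → (0.0801, -0.869213, -0.0811907)–(0.0801, -1.319, -0.61)  len=0.6942
  (v15,v19,v12) [-+-] → (0.0801, -1.319, -0.61)–(0.0801, -1.4112, -0.501625)  len=0.1423
  (v12,v19,v16) [-++] → (0.0801, -1.4112, -0.501625)–(0.0801, -1.83796, 0)  len=0.6586

Chained into 2 loop(s):
  loop 1: 8 segments, perimeter = 3.2034
  loop 2: 8 segments, perimeter = 3.2034
Total perimeter = 6.407

loops=2 perimeter=6.407


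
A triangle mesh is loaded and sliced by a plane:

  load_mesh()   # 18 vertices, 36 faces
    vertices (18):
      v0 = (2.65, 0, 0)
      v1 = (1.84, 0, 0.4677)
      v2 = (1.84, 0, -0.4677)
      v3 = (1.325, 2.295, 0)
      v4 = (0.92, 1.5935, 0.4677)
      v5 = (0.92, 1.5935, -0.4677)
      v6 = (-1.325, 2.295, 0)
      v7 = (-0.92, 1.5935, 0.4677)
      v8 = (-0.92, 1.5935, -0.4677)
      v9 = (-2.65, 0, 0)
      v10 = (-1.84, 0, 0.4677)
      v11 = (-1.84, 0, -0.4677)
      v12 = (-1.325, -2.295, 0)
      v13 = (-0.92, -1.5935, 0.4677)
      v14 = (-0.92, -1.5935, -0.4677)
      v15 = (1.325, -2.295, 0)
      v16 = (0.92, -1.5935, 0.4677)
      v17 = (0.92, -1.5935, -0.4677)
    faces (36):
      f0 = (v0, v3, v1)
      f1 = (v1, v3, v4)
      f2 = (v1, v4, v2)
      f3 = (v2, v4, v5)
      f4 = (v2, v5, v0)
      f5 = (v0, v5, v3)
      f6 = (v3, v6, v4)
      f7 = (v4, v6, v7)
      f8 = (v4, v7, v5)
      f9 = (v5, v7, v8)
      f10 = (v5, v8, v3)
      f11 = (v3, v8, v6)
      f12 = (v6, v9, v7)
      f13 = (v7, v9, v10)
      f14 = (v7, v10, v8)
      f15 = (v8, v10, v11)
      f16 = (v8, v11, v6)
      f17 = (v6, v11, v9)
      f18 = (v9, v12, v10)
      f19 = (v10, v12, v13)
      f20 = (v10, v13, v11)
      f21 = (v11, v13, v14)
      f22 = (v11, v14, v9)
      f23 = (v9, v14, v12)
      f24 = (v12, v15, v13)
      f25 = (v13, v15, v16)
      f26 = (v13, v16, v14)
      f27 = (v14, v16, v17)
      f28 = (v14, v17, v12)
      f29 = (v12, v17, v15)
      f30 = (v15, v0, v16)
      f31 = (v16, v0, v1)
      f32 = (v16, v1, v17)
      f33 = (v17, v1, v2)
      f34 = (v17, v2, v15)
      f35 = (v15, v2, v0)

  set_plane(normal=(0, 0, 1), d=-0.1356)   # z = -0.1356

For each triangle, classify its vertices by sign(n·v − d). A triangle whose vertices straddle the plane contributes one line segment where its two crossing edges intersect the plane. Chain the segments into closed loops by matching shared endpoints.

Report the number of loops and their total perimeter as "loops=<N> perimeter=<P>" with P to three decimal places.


loops=2 perimeter=25.531

Straddling triangles (24 of 36):
  (v1,v4,v2) [++-] → (1.51337, 0.565749, -0.1356)–(1.84, 0, -0.1356)  len=0.6533
  (v2,v4,v5) [-+-] → (1.51337, 0.565749, -0.1356)–(0.92, 1.5935, -0.1356)  len=1.1867
  (v2,v5,v0) [--+] → (2.14842, 0.462003, -0.1356)–(2.41516, 0, -0.1356)  len=0.5335
  (v0,v5,v3) [+-+] → (2.14842, 0.462003, -0.1356)–(1.20758, 2.09161, -0.1356)  len=1.8817
  (v4,v7,v5) [++-] → (0.266735, 1.5935, -0.1356)–(0.92, 1.5935, -0.1356)  len=0.6533
  (v5,v7,v8) [-+-] → (0.266735, 1.5935, -0.1356)–(-0.92, 1.5935, -0.1356)  len=1.1867
  (v5,v8,v3) [--+] → (0.674108, 2.09161, -0.1356)–(1.20758, 2.09161, -0.1356)  len=0.5335
  (v3,v8,v6) [+-+] → (0.674108, 2.09161, -0.1356)–(-1.20758, 2.09161, -0.1356)  len=1.8817
  (v7,v10,v8) [++-] → (-1.24663, 1.02775, -0.1356)–(-0.92, 1.5935, -0.1356)  len=0.6533
  (v8,v10,v11) [-+-] → (-1.24663, 1.02775, -0.1356)–(-1.84, 0, -0.1356)  len=1.1867
  (v8,v11,v6) [--+] → (-1.47431, 1.62961, -0.1356)–(-1.20758, 2.09161, -0.1356)  len=0.5335
  (v6,v11,v9) [+-+] → (-1.47431, 1.62961, -0.1356)–(-2.41516, 0, -0.1356)  len=1.8817
  (v10,v13,v11) [++-] → (-1.51337, -0.565749, -0.1356)–(-1.84, 0, -0.1356)  len=0.6533
  (v11,v13,v14) [-+-] → (-1.51337, -0.565749, -0.1356)–(-0.92, -1.5935, -0.1356)  len=1.1867
  (v11,v14,v9) [--+] → (-2.14842, -0.462003, -0.1356)–(-2.41516, 0, -0.1356)  len=0.5335
  (v9,v14,v12) [+-+] → (-2.14842, -0.462003, -0.1356)–(-1.20758, -2.09161, -0.1356)  len=1.8817
  (v13,v16,v14) [++-] → (-0.266735, -1.5935, -0.1356)–(-0.92, -1.5935, -0.1356)  len=0.6533
  (v14,v16,v17) [-+-] → (-0.266735, -1.5935, -0.1356)–(0.92, -1.5935, -0.1356)  len=1.1867
  (v14,v17,v12) [--+] → (-0.674108, -2.09161, -0.1356)–(-1.20758, -2.09161, -0.1356)  len=0.5335
  (v12,v17,v15) [+-+] → (-0.674108, -2.09161, -0.1356)–(1.20758, -2.09161, -0.1356)  len=1.8817
  (v16,v1,v17) [++-] → (1.24663, -1.02775, -0.1356)–(0.92, -1.5935, -0.1356)  len=0.6533
  (v17,v1,v2) [-+-] → (1.24663, -1.02775, -0.1356)–(1.84, 0, -0.1356)  len=1.1867
  (v17,v2,v15) [--+] → (1.47431, -1.62961, -0.1356)–(1.20758, -2.09161, -0.1356)  len=0.5335
  (v15,v2,v0) [+-+] → (1.47431, -1.62961, -0.1356)–(2.41516, 0, -0.1356)  len=1.8817

Chained into 2 loop(s):
  loop 1: 12 segments, perimeter = 11.0400
  loop 2: 12 segments, perimeter = 14.4910
Total perimeter = 25.531


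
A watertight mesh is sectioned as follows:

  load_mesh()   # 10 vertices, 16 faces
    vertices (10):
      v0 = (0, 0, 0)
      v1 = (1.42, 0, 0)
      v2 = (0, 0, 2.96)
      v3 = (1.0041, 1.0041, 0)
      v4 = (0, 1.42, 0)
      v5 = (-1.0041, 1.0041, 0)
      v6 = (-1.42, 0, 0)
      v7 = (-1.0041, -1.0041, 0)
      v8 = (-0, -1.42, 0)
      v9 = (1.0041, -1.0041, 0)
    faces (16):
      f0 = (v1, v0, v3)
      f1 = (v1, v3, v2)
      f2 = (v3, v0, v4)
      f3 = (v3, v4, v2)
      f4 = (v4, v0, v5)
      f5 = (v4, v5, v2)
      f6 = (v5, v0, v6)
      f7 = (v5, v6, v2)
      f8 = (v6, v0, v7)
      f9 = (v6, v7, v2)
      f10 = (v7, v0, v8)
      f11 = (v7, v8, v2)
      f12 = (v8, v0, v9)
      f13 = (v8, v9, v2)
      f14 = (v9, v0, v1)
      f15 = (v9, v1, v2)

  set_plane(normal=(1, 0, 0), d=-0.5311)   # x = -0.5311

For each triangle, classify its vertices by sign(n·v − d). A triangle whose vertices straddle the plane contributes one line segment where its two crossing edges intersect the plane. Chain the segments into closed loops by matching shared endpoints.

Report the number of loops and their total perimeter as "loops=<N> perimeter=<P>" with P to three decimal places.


loops=1 perimeter=6.896

Straddling triangles (8 of 16):
  (v4,v0,v5) [++-] → (-0.5311, 0.5311, 0)–(-0.5311, 1.20002, 0)  len=0.6689
  (v4,v5,v2) [+-+] → (-0.5311, 1.20002, 0)–(-0.5311, 0.5311, 1.39436)  len=1.5465
  (v5,v0,v6) [-+-] → (-0.5311, 0.5311, 0)–(-0.5311, 0, 0)  len=0.5311
  (v5,v6,v2) [--+] → (-0.5311, 0, 1.85292)–(-0.5311, 0.5311, 1.39436)  len=0.7017
  (v6,v0,v7) [-+-] → (-0.5311, 0, 0)–(-0.5311, -0.5311, 0)  len=0.5311
  (v6,v7,v2) [--+] → (-0.5311, -0.5311, 1.39436)–(-0.5311, 0, 1.85292)  len=0.7017
  (v7,v0,v8) [-++] → (-0.5311, -0.5311, 0)–(-0.5311, -1.20002, 0)  len=0.6689
  (v7,v8,v2) [-++] → (-0.5311, -1.20002, 0)–(-0.5311, -0.5311, 1.39436)  len=1.5465

Chained into 1 loop(s):
  loop 1: 8 segments, perimeter = 6.8964
Total perimeter = 6.896


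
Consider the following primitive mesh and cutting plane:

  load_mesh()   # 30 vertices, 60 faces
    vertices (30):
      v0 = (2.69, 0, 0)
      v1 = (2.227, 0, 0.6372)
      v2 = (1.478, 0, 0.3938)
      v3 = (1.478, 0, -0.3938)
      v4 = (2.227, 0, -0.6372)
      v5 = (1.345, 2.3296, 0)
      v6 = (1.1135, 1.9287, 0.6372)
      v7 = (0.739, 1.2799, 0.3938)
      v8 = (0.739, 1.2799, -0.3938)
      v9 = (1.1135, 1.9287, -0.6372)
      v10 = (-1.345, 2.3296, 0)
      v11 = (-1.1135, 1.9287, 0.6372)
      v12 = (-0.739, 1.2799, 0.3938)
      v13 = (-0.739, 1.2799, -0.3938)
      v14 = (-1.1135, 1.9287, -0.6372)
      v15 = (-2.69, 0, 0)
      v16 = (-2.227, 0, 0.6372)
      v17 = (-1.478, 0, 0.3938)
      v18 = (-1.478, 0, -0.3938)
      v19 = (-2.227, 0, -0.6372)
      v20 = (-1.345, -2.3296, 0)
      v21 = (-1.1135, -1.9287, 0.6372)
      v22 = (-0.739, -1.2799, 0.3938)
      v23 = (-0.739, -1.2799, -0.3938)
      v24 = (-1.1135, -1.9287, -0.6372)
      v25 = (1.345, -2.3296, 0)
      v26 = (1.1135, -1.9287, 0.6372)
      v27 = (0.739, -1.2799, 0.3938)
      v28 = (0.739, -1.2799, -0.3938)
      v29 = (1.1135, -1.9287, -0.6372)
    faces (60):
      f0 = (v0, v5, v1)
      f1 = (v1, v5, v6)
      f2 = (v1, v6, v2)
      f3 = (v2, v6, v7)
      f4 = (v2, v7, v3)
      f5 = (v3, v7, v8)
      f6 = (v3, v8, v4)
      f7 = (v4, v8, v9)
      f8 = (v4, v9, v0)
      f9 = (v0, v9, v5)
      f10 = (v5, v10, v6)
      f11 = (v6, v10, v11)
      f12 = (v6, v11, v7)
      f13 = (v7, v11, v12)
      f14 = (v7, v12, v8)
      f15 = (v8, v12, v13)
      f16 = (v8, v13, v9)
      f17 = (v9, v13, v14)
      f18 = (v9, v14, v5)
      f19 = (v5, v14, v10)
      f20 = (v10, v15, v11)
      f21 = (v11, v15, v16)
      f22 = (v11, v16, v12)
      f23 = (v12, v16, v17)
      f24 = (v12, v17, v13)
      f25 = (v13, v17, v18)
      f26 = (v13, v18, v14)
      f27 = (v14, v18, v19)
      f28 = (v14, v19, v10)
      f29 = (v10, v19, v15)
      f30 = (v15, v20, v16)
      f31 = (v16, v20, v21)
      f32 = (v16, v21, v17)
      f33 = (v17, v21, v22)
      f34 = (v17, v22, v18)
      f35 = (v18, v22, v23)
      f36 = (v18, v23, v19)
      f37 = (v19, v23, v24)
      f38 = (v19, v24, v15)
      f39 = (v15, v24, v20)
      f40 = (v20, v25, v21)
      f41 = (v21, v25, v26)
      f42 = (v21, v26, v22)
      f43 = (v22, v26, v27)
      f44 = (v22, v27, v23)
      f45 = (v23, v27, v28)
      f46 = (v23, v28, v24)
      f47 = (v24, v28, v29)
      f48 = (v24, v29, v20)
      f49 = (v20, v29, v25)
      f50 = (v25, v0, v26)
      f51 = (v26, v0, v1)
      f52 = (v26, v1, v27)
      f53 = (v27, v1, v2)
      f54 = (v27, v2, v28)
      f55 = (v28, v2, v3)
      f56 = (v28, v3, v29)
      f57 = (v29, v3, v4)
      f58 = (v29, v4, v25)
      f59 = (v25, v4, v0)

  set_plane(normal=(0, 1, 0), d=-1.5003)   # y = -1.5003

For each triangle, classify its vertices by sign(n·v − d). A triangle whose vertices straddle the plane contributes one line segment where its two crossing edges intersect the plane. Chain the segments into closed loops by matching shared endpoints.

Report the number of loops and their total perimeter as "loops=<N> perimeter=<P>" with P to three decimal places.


Straddling triangles (18 of 60):
  (v15,v20,v16) [+-+] → (-1.8238, -1.5003, 0)–(-1.65898, -1.5003, 0.226833)  len=0.2804
  (v16,v20,v21) [+--] → (-1.65898, -1.5003, 0.226833)–(-1.36083, -1.5003, 0.6372)  len=0.5072
  (v16,v21,v17) [+-+] → (-1.36083, -1.5003, 0.6372)–(-1.19446, -1.5003, 0.583136)  len=0.1749
  (v17,v21,v22) [+-+] → (-1.19446, -1.5003, 0.583136)–(-0.866219, -1.5003, 0.476484)  len=0.3451
  (v19,v23,v24) [++-] → (-0.866219, -1.5003, -0.476484)–(-1.36083, -1.5003, -0.6372)  len=0.5201
  (v19,v24,v15) [+-+] → (-1.36083, -1.5003, -0.6372)–(-1.46367, -1.5003, -0.495666)  len=0.1750
  (v15,v24,v20) [+--] → (-1.46367, -1.5003, -0.495666)–(-1.8238, -1.5003, 0)  len=0.6127
  (v21,v26,v22) [--+] → (-0.109698, -1.5003, 0.476484)–(-0.866219, -1.5003, 0.476484)  len=0.7565
  (v22,v26,v27) [+-+] → (-0.109698, -1.5003, 0.476484)–(0.866219, -1.5003, 0.476484)  len=0.9759
  (v23,v28,v24) [++-] → (0.109698, -1.5003, -0.476484)–(-0.866219, -1.5003, -0.476484)  len=0.9759
  (v24,v28,v29) [-+-] → (0.109698, -1.5003, -0.476484)–(0.866219, -1.5003, -0.476484)  len=0.7565
  (v25,v0,v26) [-+-] → (1.8238, -1.5003, 0)–(1.46367, -1.5003, 0.495666)  len=0.6127
  (v26,v0,v1) [-++] → (1.46367, -1.5003, 0.495666)–(1.36083, -1.5003, 0.6372)  len=0.1750
  (v26,v1,v27) [-++] → (1.36083, -1.5003, 0.6372)–(0.866219, -1.5003, 0.476484)  len=0.5201
  (v28,v3,v29) [++-] → (1.19446, -1.5003, -0.583136)–(0.866219, -1.5003, -0.476484)  len=0.3451
  (v29,v3,v4) [-++] → (1.19446, -1.5003, -0.583136)–(1.36083, -1.5003, -0.6372)  len=0.1749
  (v29,v4,v25) [-+-] → (1.36083, -1.5003, -0.6372)–(1.65898, -1.5003, -0.226833)  len=0.5072
  (v25,v4,v0) [-++] → (1.65898, -1.5003, -0.226833)–(1.8238, -1.5003, 0)  len=0.2804

Chained into 1 loop(s):
  loop 1: 18 segments, perimeter = 8.6957
Total perimeter = 8.696

loops=1 perimeter=8.696


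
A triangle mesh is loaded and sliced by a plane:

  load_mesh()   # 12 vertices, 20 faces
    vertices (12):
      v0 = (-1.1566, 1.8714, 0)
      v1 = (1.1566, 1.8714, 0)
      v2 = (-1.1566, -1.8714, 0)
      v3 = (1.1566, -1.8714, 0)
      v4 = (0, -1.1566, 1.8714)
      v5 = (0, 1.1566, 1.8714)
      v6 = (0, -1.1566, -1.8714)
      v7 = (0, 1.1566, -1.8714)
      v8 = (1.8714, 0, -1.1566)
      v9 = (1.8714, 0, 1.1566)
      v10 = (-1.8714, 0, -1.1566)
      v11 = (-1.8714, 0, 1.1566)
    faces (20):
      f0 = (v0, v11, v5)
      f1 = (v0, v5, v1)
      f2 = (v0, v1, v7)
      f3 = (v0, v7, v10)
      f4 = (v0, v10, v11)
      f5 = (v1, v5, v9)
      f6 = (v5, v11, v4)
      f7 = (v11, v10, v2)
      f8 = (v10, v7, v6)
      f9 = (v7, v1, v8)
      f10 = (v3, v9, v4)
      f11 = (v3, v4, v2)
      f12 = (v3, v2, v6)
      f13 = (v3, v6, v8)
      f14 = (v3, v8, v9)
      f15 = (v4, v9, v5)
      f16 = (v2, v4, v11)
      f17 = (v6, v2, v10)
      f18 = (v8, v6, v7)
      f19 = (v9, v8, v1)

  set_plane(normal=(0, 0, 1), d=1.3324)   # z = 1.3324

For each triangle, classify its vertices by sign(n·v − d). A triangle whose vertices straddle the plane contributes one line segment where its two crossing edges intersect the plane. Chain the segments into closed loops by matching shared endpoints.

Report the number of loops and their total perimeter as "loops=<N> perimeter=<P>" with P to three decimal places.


loops=1 perimeter=8.569

Straddling triangles (8 of 20):
  (v0,v11,v5) [--+] → (-1.41114, 0.284458, 1.3324)–(-0.333124, 1.36248, 1.3324)  len=1.5245
  (v0,v5,v1) [-+-] → (-0.333124, 1.36248, 1.3324)–(0.333124, 1.36248, 1.3324)  len=0.6662
  (v1,v5,v9) [-+-] → (0.333124, 1.36248, 1.3324)–(1.41114, 0.284458, 1.3324)  len=1.5245
  (v5,v11,v4) [+-+] → (-1.41114, 0.284458, 1.3324)–(-1.41114, -0.284458, 1.3324)  len=0.5689
  (v3,v9,v4) [--+] → (1.41114, -0.284458, 1.3324)–(0.333124, -1.36248, 1.3324)  len=1.5245
  (v3,v4,v2) [-+-] → (0.333124, -1.36248, 1.3324)–(-0.333124, -1.36248, 1.3324)  len=0.6662
  (v4,v9,v5) [+-+] → (1.41114, -0.284458, 1.3324)–(1.41114, 0.284458, 1.3324)  len=0.5689
  (v2,v4,v11) [-+-] → (-0.333124, -1.36248, 1.3324)–(-1.41114, -0.284458, 1.3324)  len=1.5245

Chained into 1 loop(s):
  loop 1: 8 segments, perimeter = 8.5685
Total perimeter = 8.569


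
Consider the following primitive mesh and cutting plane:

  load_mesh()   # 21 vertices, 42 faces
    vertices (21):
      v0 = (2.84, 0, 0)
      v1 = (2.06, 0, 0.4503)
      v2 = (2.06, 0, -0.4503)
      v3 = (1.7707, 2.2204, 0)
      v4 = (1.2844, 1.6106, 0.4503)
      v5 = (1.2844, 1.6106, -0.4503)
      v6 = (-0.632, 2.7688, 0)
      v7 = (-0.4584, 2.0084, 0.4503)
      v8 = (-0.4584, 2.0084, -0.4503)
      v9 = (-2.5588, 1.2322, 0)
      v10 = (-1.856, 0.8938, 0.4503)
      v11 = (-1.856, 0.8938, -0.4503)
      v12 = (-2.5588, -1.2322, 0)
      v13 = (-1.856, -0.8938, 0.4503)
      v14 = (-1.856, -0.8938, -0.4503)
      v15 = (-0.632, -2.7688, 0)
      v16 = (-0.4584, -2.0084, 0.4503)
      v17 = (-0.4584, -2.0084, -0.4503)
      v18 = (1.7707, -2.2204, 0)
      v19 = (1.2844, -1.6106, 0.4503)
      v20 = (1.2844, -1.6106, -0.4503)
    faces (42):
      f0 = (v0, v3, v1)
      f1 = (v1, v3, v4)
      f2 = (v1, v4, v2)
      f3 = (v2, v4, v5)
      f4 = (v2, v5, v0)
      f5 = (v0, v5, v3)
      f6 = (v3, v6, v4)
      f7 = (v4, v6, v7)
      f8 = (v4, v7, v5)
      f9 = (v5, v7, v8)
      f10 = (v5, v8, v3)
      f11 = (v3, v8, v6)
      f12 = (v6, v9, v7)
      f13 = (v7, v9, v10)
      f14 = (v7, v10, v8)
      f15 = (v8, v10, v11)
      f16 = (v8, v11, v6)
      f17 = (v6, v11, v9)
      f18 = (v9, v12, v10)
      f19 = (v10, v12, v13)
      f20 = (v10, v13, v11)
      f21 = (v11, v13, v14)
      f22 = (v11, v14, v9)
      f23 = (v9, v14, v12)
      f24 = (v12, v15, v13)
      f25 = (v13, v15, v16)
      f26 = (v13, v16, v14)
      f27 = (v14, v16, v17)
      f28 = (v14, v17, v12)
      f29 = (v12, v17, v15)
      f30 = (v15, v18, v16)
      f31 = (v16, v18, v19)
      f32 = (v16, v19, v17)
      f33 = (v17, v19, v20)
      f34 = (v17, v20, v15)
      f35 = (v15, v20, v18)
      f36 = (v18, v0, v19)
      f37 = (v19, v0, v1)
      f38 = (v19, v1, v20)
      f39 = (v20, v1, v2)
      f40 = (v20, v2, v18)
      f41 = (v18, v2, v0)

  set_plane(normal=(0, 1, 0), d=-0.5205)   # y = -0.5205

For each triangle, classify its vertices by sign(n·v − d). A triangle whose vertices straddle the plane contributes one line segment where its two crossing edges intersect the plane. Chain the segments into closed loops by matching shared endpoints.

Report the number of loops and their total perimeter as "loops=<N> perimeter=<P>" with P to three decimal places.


Straddling triangles (12 of 42):
  (v9,v12,v10) [+-+] → (-2.5588, -0.5205, 0)–(-2.32353, -0.5205, 0.150742)  len=0.2794
  (v10,v12,v13) [+--] → (-2.32353, -0.5205, 0.150742)–(-1.856, -0.5205, 0.4503)  len=0.5553
  (v10,v13,v11) [+-+] → (-1.856, -0.5205, 0.4503)–(-1.856, -0.5205, 0.26223)  len=0.1881
  (v11,v13,v14) [+--] → (-1.856, -0.5205, 0.26223)–(-1.856, -0.5205, -0.4503)  len=0.7125
  (v11,v14,v9) [+-+] → (-1.856, -0.5205, -0.4503)–(-1.9794, -0.5205, -0.371233)  len=0.1466
  (v9,v14,v12) [+--] → (-1.9794, -0.5205, -0.371233)–(-2.5588, -0.5205, 0)  len=0.6881
  (v18,v0,v19) [-+-] → (2.58934, -0.5205, 0)–(2.33727, -0.5205, 0.145524)  len=0.2911
  (v19,v0,v1) [-++] → (2.33727, -0.5205, 0.145524)–(1.80935, -0.5205, 0.4503)  len=0.6096
  (v19,v1,v20) [-+-] → (1.80935, -0.5205, 0.4503)–(1.80935, -0.5205, 0.159252)  len=0.2910
  (v20,v1,v2) [-++] → (1.80935, -0.5205, 0.159252)–(1.80935, -0.5205, -0.4503)  len=0.6096
  (v20,v2,v18) [-+-] → (1.80935, -0.5205, -0.4503)–(1.99218, -0.5205, -0.344742)  len=0.2111
  (v18,v2,v0) [-++] → (1.99218, -0.5205, -0.344742)–(2.58934, -0.5205, 0)  len=0.6895

Chained into 2 loop(s):
  loop 1: 6 segments, perimeter = 2.5700
  loop 2: 6 segments, perimeter = 2.7019
Total perimeter = 5.272

loops=2 perimeter=5.272


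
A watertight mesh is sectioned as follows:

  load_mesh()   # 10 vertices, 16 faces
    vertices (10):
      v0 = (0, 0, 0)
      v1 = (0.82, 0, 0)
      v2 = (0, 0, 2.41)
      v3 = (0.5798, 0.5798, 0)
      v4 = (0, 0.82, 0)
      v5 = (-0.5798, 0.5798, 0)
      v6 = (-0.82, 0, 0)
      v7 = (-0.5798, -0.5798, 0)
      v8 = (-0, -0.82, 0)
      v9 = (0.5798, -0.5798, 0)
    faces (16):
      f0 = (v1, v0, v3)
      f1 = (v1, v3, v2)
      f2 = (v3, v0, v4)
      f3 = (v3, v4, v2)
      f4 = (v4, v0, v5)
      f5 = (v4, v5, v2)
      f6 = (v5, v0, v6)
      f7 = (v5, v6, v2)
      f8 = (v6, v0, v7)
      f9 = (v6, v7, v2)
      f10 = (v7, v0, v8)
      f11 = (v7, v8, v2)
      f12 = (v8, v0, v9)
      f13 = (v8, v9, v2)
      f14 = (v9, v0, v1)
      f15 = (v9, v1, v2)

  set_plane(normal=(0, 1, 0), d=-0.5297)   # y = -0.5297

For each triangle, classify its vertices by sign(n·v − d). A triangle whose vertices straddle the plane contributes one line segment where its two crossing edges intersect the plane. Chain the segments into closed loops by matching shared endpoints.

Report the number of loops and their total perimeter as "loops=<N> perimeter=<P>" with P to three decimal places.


loops=1 perimeter=3.310

Straddling triangles (8 of 16):
  (v6,v0,v7) [++-] → (-0.5297, -0.5297, 0)–(-0.600555, -0.5297, 0)  len=0.0709
  (v6,v7,v2) [+-+] → (-0.600555, -0.5297, 0)–(-0.5297, -0.5297, 0.208246)  len=0.2200
  (v7,v0,v8) [-+-] → (-0.5297, -0.5297, 0)–(0, -0.5297, 0)  len=0.5297
  (v7,v8,v2) [--+] → (0, -0.5297, 0.853199)–(-0.5297, -0.5297, 0.208246)  len=0.8346
  (v8,v0,v9) [-+-] → (0, -0.5297, 0)–(0.5297, -0.5297, 0)  len=0.5297
  (v8,v9,v2) [--+] → (0.5297, -0.5297, 0.208246)–(0, -0.5297, 0.853199)  len=0.8346
  (v9,v0,v1) [-++] → (0.5297, -0.5297, 0)–(0.600555, -0.5297, 0)  len=0.0709
  (v9,v1,v2) [-++] → (0.600555, -0.5297, 0)–(0.5297, -0.5297, 0.208246)  len=0.2200

Chained into 1 loop(s):
  loop 1: 8 segments, perimeter = 3.3102
Total perimeter = 3.310
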